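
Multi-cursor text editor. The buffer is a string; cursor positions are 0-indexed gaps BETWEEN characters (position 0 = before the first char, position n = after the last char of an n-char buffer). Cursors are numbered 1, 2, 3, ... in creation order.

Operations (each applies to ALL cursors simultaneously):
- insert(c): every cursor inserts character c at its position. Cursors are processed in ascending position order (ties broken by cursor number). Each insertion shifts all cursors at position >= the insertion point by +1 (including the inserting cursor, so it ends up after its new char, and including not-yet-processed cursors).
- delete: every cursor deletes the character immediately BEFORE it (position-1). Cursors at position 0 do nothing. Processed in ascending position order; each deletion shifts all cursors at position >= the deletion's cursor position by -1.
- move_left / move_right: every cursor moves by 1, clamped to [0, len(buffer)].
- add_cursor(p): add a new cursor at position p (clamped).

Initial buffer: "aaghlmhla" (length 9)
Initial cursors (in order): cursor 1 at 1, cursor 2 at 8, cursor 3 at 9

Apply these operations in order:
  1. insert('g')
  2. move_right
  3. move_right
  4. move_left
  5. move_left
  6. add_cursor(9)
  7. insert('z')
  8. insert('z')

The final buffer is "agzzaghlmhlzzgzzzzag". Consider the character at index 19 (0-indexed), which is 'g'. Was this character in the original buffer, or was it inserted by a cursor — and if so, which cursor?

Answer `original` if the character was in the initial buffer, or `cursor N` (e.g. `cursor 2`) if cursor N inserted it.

Answer: cursor 3

Derivation:
After op 1 (insert('g')): buffer="agaghlmhlgag" (len 12), cursors c1@2 c2@10 c3@12, authorship .1.......2.3
After op 2 (move_right): buffer="agaghlmhlgag" (len 12), cursors c1@3 c2@11 c3@12, authorship .1.......2.3
After op 3 (move_right): buffer="agaghlmhlgag" (len 12), cursors c1@4 c2@12 c3@12, authorship .1.......2.3
After op 4 (move_left): buffer="agaghlmhlgag" (len 12), cursors c1@3 c2@11 c3@11, authorship .1.......2.3
After op 5 (move_left): buffer="agaghlmhlgag" (len 12), cursors c1@2 c2@10 c3@10, authorship .1.......2.3
After op 6 (add_cursor(9)): buffer="agaghlmhlgag" (len 12), cursors c1@2 c4@9 c2@10 c3@10, authorship .1.......2.3
After op 7 (insert('z')): buffer="agzaghlmhlzgzzag" (len 16), cursors c1@3 c4@11 c2@14 c3@14, authorship .11.......4223.3
After op 8 (insert('z')): buffer="agzzaghlmhlzzgzzzzag" (len 20), cursors c1@4 c4@13 c2@18 c3@18, authorship .111.......4422323.3
Authorship (.=original, N=cursor N): . 1 1 1 . . . . . . . 4 4 2 2 3 2 3 . 3
Index 19: author = 3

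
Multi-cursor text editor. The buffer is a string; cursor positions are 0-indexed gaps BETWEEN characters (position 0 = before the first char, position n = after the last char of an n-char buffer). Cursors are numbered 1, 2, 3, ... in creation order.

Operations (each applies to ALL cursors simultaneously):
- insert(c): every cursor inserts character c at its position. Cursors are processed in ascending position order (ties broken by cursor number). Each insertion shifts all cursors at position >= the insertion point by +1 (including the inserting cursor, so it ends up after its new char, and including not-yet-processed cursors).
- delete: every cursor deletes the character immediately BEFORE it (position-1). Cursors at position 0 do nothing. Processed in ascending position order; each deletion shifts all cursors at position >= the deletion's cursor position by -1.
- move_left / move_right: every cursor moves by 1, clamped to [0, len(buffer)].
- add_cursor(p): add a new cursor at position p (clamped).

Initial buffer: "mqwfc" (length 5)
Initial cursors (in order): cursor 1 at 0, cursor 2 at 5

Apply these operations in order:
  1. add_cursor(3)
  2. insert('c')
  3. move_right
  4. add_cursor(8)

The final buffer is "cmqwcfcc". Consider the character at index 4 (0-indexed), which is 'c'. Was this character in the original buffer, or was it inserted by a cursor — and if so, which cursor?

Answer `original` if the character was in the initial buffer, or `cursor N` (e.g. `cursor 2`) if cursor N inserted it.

Answer: cursor 3

Derivation:
After op 1 (add_cursor(3)): buffer="mqwfc" (len 5), cursors c1@0 c3@3 c2@5, authorship .....
After op 2 (insert('c')): buffer="cmqwcfcc" (len 8), cursors c1@1 c3@5 c2@8, authorship 1...3..2
After op 3 (move_right): buffer="cmqwcfcc" (len 8), cursors c1@2 c3@6 c2@8, authorship 1...3..2
After op 4 (add_cursor(8)): buffer="cmqwcfcc" (len 8), cursors c1@2 c3@6 c2@8 c4@8, authorship 1...3..2
Authorship (.=original, N=cursor N): 1 . . . 3 . . 2
Index 4: author = 3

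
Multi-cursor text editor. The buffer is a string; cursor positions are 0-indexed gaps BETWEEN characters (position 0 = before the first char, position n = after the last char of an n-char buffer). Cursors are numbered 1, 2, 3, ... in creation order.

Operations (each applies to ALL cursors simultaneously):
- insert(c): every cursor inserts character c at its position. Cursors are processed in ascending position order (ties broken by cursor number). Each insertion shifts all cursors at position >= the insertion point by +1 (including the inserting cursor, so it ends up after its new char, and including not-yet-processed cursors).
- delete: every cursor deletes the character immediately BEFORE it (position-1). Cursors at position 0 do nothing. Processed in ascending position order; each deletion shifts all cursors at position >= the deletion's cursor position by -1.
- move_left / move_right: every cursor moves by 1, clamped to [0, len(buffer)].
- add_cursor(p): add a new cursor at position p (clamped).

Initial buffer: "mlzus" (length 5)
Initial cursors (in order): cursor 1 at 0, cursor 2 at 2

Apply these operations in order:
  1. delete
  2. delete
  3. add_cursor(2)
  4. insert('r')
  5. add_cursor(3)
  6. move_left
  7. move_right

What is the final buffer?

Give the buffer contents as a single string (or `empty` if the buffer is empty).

After op 1 (delete): buffer="mzus" (len 4), cursors c1@0 c2@1, authorship ....
After op 2 (delete): buffer="zus" (len 3), cursors c1@0 c2@0, authorship ...
After op 3 (add_cursor(2)): buffer="zus" (len 3), cursors c1@0 c2@0 c3@2, authorship ...
After op 4 (insert('r')): buffer="rrzurs" (len 6), cursors c1@2 c2@2 c3@5, authorship 12..3.
After op 5 (add_cursor(3)): buffer="rrzurs" (len 6), cursors c1@2 c2@2 c4@3 c3@5, authorship 12..3.
After op 6 (move_left): buffer="rrzurs" (len 6), cursors c1@1 c2@1 c4@2 c3@4, authorship 12..3.
After op 7 (move_right): buffer="rrzurs" (len 6), cursors c1@2 c2@2 c4@3 c3@5, authorship 12..3.

Answer: rrzurs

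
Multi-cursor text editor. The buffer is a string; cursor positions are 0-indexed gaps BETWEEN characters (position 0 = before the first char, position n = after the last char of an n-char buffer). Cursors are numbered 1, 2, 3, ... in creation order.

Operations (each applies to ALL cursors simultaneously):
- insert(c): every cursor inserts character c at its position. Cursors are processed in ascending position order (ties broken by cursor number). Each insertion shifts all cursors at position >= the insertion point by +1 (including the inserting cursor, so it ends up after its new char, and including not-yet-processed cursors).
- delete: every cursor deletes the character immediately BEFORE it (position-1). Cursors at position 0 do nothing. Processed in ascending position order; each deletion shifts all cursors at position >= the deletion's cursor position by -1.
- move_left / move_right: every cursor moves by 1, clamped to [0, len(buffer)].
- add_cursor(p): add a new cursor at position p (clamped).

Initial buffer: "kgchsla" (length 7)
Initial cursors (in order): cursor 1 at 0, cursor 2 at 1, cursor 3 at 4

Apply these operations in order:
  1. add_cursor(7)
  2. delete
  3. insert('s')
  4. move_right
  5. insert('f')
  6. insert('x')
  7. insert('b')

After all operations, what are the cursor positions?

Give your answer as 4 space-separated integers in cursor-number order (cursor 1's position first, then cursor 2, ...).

Answer: 9 9 15 20

Derivation:
After op 1 (add_cursor(7)): buffer="kgchsla" (len 7), cursors c1@0 c2@1 c3@4 c4@7, authorship .......
After op 2 (delete): buffer="gcsl" (len 4), cursors c1@0 c2@0 c3@2 c4@4, authorship ....
After op 3 (insert('s')): buffer="ssgcssls" (len 8), cursors c1@2 c2@2 c3@5 c4@8, authorship 12..3..4
After op 4 (move_right): buffer="ssgcssls" (len 8), cursors c1@3 c2@3 c3@6 c4@8, authorship 12..3..4
After op 5 (insert('f')): buffer="ssgffcssflsf" (len 12), cursors c1@5 c2@5 c3@9 c4@12, authorship 12.12.3.3.44
After op 6 (insert('x')): buffer="ssgffxxcssfxlsfx" (len 16), cursors c1@7 c2@7 c3@12 c4@16, authorship 12.1212.3.33.444
After op 7 (insert('b')): buffer="ssgffxxbbcssfxblsfxb" (len 20), cursors c1@9 c2@9 c3@15 c4@20, authorship 12.121212.3.333.4444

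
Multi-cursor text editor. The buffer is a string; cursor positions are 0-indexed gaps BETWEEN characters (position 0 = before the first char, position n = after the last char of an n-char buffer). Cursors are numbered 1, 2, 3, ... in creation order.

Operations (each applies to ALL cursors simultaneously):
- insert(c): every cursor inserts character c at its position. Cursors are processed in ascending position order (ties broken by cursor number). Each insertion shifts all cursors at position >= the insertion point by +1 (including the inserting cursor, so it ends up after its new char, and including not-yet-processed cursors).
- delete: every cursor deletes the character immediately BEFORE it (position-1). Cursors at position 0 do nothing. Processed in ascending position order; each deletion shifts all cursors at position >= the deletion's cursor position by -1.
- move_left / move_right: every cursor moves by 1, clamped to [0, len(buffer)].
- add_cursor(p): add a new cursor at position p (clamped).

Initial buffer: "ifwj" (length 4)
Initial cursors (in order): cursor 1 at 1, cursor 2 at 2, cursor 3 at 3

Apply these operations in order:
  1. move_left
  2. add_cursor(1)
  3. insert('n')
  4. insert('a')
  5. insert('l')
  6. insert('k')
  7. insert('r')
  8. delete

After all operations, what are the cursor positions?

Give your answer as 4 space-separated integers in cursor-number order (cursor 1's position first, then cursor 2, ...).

After op 1 (move_left): buffer="ifwj" (len 4), cursors c1@0 c2@1 c3@2, authorship ....
After op 2 (add_cursor(1)): buffer="ifwj" (len 4), cursors c1@0 c2@1 c4@1 c3@2, authorship ....
After op 3 (insert('n')): buffer="ninnfnwj" (len 8), cursors c1@1 c2@4 c4@4 c3@6, authorship 1.24.3..
After op 4 (insert('a')): buffer="nainnaafnawj" (len 12), cursors c1@2 c2@7 c4@7 c3@10, authorship 11.2424.33..
After op 5 (insert('l')): buffer="nalinnaallfnalwj" (len 16), cursors c1@3 c2@10 c4@10 c3@14, authorship 111.242424.333..
After op 6 (insert('k')): buffer="nalkinnaallkkfnalkwj" (len 20), cursors c1@4 c2@13 c4@13 c3@18, authorship 1111.24242424.3333..
After op 7 (insert('r')): buffer="nalkrinnaallkkrrfnalkrwj" (len 24), cursors c1@5 c2@16 c4@16 c3@22, authorship 11111.2424242424.33333..
After op 8 (delete): buffer="nalkinnaallkkfnalkwj" (len 20), cursors c1@4 c2@13 c4@13 c3@18, authorship 1111.24242424.3333..

Answer: 4 13 18 13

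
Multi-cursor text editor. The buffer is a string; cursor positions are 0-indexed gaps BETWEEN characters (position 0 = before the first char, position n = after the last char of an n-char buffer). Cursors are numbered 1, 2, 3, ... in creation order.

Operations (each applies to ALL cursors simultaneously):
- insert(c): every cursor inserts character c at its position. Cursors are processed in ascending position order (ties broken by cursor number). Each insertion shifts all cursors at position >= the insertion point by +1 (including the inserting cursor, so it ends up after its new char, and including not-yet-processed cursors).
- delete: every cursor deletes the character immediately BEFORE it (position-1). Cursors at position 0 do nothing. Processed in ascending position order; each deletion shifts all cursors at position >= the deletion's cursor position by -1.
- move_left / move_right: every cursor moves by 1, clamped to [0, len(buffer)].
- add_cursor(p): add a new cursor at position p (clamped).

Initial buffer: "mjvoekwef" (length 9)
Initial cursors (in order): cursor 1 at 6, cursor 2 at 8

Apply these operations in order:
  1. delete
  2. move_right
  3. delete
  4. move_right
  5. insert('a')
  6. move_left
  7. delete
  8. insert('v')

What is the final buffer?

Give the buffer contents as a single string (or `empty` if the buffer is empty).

Answer: mjvovva

Derivation:
After op 1 (delete): buffer="mjvoewf" (len 7), cursors c1@5 c2@6, authorship .......
After op 2 (move_right): buffer="mjvoewf" (len 7), cursors c1@6 c2@7, authorship .......
After op 3 (delete): buffer="mjvoe" (len 5), cursors c1@5 c2@5, authorship .....
After op 4 (move_right): buffer="mjvoe" (len 5), cursors c1@5 c2@5, authorship .....
After op 5 (insert('a')): buffer="mjvoeaa" (len 7), cursors c1@7 c2@7, authorship .....12
After op 6 (move_left): buffer="mjvoeaa" (len 7), cursors c1@6 c2@6, authorship .....12
After op 7 (delete): buffer="mjvoa" (len 5), cursors c1@4 c2@4, authorship ....2
After op 8 (insert('v')): buffer="mjvovva" (len 7), cursors c1@6 c2@6, authorship ....122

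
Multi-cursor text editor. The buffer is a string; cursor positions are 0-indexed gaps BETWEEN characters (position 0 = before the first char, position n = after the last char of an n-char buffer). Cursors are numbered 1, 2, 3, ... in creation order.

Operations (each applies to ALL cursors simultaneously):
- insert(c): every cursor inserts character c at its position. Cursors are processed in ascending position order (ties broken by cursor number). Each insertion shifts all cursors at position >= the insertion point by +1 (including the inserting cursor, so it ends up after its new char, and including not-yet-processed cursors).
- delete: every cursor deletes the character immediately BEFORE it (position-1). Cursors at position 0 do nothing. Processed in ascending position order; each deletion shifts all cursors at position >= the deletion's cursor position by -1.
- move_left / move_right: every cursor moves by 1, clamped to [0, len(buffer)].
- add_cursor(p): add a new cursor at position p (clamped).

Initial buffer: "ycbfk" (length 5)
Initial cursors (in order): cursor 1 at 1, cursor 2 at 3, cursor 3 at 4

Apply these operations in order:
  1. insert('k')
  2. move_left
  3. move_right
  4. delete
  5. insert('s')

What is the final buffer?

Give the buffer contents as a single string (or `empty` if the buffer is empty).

After op 1 (insert('k')): buffer="ykcbkfkk" (len 8), cursors c1@2 c2@5 c3@7, authorship .1..2.3.
After op 2 (move_left): buffer="ykcbkfkk" (len 8), cursors c1@1 c2@4 c3@6, authorship .1..2.3.
After op 3 (move_right): buffer="ykcbkfkk" (len 8), cursors c1@2 c2@5 c3@7, authorship .1..2.3.
After op 4 (delete): buffer="ycbfk" (len 5), cursors c1@1 c2@3 c3@4, authorship .....
After op 5 (insert('s')): buffer="yscbsfsk" (len 8), cursors c1@2 c2@5 c3@7, authorship .1..2.3.

Answer: yscbsfsk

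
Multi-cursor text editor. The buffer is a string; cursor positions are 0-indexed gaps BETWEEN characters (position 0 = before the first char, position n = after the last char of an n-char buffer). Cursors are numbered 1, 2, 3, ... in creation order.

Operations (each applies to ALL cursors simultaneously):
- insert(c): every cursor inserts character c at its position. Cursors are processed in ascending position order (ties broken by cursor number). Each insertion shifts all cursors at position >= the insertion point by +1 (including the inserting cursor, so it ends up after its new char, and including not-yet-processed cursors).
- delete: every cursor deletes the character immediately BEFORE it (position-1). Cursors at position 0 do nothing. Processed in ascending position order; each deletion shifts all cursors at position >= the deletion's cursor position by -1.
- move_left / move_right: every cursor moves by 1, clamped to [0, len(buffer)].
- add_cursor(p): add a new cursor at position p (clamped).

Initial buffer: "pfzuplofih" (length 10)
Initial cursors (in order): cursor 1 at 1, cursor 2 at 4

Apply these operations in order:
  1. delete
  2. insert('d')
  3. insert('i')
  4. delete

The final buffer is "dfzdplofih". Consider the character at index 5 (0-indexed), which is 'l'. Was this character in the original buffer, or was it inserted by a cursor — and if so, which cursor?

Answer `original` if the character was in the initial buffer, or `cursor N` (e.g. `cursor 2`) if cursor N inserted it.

After op 1 (delete): buffer="fzplofih" (len 8), cursors c1@0 c2@2, authorship ........
After op 2 (insert('d')): buffer="dfzdplofih" (len 10), cursors c1@1 c2@4, authorship 1..2......
After op 3 (insert('i')): buffer="difzdiplofih" (len 12), cursors c1@2 c2@6, authorship 11..22......
After op 4 (delete): buffer="dfzdplofih" (len 10), cursors c1@1 c2@4, authorship 1..2......
Authorship (.=original, N=cursor N): 1 . . 2 . . . . . .
Index 5: author = original

Answer: original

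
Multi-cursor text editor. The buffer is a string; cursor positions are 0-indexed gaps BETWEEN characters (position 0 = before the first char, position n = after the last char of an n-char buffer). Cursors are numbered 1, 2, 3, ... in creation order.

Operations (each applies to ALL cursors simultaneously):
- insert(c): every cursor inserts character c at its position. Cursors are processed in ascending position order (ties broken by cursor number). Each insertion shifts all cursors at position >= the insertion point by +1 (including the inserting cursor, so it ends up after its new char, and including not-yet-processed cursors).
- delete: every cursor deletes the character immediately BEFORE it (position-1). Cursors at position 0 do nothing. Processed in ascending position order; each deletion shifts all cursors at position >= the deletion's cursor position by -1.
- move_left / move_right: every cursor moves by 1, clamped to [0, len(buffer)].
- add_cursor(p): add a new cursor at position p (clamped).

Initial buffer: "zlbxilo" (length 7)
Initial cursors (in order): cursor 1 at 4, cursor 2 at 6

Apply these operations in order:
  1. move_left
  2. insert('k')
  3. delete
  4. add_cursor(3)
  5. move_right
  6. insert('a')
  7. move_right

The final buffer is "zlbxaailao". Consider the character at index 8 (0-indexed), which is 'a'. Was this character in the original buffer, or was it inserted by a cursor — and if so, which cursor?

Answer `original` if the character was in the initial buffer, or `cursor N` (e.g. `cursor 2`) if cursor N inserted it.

After op 1 (move_left): buffer="zlbxilo" (len 7), cursors c1@3 c2@5, authorship .......
After op 2 (insert('k')): buffer="zlbkxiklo" (len 9), cursors c1@4 c2@7, authorship ...1..2..
After op 3 (delete): buffer="zlbxilo" (len 7), cursors c1@3 c2@5, authorship .......
After op 4 (add_cursor(3)): buffer="zlbxilo" (len 7), cursors c1@3 c3@3 c2@5, authorship .......
After op 5 (move_right): buffer="zlbxilo" (len 7), cursors c1@4 c3@4 c2@6, authorship .......
After op 6 (insert('a')): buffer="zlbxaailao" (len 10), cursors c1@6 c3@6 c2@9, authorship ....13..2.
After op 7 (move_right): buffer="zlbxaailao" (len 10), cursors c1@7 c3@7 c2@10, authorship ....13..2.
Authorship (.=original, N=cursor N): . . . . 1 3 . . 2 .
Index 8: author = 2

Answer: cursor 2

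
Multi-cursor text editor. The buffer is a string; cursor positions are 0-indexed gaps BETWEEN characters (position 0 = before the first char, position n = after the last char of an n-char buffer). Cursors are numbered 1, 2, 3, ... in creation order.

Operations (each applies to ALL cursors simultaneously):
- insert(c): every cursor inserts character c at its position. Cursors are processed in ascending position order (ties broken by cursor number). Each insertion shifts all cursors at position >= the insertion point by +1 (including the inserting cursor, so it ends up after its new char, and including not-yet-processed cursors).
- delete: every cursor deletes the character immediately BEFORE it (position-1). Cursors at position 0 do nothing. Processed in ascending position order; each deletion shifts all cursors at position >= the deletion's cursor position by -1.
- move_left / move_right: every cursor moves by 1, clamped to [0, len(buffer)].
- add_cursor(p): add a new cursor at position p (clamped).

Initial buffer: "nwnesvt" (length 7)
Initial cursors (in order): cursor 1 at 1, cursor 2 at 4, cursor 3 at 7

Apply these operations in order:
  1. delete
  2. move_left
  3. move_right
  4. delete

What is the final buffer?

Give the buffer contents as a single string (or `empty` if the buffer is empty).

Answer: s

Derivation:
After op 1 (delete): buffer="wnsv" (len 4), cursors c1@0 c2@2 c3@4, authorship ....
After op 2 (move_left): buffer="wnsv" (len 4), cursors c1@0 c2@1 c3@3, authorship ....
After op 3 (move_right): buffer="wnsv" (len 4), cursors c1@1 c2@2 c3@4, authorship ....
After op 4 (delete): buffer="s" (len 1), cursors c1@0 c2@0 c3@1, authorship .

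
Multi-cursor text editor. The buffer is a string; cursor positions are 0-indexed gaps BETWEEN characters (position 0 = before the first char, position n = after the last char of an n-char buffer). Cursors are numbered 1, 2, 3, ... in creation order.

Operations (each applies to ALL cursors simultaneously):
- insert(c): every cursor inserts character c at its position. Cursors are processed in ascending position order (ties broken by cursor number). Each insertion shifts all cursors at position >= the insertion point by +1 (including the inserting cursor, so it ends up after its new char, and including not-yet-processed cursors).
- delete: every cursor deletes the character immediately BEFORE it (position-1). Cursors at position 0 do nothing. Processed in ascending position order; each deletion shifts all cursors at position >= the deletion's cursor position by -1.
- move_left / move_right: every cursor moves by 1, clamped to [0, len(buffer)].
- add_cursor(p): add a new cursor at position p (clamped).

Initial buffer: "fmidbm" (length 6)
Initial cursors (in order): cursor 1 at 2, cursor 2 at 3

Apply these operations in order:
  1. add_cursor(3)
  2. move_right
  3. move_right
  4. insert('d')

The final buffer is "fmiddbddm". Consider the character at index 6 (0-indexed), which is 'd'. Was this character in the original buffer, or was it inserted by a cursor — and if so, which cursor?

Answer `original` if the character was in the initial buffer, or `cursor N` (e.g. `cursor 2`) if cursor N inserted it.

Answer: cursor 2

Derivation:
After op 1 (add_cursor(3)): buffer="fmidbm" (len 6), cursors c1@2 c2@3 c3@3, authorship ......
After op 2 (move_right): buffer="fmidbm" (len 6), cursors c1@3 c2@4 c3@4, authorship ......
After op 3 (move_right): buffer="fmidbm" (len 6), cursors c1@4 c2@5 c3@5, authorship ......
After op 4 (insert('d')): buffer="fmiddbddm" (len 9), cursors c1@5 c2@8 c3@8, authorship ....1.23.
Authorship (.=original, N=cursor N): . . . . 1 . 2 3 .
Index 6: author = 2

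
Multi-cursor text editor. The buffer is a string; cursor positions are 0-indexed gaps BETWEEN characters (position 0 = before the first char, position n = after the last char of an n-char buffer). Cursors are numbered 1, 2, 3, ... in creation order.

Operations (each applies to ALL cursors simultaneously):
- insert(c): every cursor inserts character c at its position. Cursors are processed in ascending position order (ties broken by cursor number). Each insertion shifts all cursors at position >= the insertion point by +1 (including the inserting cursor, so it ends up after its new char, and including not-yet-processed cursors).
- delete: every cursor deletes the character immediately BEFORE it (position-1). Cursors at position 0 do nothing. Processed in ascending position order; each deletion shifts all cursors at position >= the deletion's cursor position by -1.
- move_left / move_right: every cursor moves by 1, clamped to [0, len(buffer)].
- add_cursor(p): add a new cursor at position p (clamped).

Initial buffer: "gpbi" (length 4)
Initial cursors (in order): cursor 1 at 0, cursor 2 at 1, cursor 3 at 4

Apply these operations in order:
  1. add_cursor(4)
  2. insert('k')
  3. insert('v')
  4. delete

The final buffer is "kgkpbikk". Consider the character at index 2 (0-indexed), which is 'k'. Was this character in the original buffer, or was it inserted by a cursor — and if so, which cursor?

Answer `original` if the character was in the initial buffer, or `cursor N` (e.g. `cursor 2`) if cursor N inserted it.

Answer: cursor 2

Derivation:
After op 1 (add_cursor(4)): buffer="gpbi" (len 4), cursors c1@0 c2@1 c3@4 c4@4, authorship ....
After op 2 (insert('k')): buffer="kgkpbikk" (len 8), cursors c1@1 c2@3 c3@8 c4@8, authorship 1.2...34
After op 3 (insert('v')): buffer="kvgkvpbikkvv" (len 12), cursors c1@2 c2@5 c3@12 c4@12, authorship 11.22...3434
After op 4 (delete): buffer="kgkpbikk" (len 8), cursors c1@1 c2@3 c3@8 c4@8, authorship 1.2...34
Authorship (.=original, N=cursor N): 1 . 2 . . . 3 4
Index 2: author = 2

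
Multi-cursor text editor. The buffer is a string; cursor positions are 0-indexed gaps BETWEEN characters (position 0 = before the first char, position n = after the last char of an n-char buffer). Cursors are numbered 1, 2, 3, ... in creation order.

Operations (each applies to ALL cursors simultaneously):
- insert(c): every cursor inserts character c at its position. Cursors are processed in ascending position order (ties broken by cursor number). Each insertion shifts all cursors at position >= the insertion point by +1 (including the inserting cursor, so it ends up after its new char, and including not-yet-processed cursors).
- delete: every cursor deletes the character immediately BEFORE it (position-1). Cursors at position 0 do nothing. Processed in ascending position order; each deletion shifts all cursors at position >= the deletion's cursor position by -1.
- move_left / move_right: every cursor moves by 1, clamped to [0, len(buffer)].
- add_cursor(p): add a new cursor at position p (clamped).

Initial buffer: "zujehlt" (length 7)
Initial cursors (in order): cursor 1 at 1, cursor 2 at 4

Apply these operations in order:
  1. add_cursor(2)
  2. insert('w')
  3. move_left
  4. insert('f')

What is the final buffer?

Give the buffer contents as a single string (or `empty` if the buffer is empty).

After op 1 (add_cursor(2)): buffer="zujehlt" (len 7), cursors c1@1 c3@2 c2@4, authorship .......
After op 2 (insert('w')): buffer="zwuwjewhlt" (len 10), cursors c1@2 c3@4 c2@7, authorship .1.3..2...
After op 3 (move_left): buffer="zwuwjewhlt" (len 10), cursors c1@1 c3@3 c2@6, authorship .1.3..2...
After op 4 (insert('f')): buffer="zfwufwjefwhlt" (len 13), cursors c1@2 c3@5 c2@9, authorship .11.33..22...

Answer: zfwufwjefwhlt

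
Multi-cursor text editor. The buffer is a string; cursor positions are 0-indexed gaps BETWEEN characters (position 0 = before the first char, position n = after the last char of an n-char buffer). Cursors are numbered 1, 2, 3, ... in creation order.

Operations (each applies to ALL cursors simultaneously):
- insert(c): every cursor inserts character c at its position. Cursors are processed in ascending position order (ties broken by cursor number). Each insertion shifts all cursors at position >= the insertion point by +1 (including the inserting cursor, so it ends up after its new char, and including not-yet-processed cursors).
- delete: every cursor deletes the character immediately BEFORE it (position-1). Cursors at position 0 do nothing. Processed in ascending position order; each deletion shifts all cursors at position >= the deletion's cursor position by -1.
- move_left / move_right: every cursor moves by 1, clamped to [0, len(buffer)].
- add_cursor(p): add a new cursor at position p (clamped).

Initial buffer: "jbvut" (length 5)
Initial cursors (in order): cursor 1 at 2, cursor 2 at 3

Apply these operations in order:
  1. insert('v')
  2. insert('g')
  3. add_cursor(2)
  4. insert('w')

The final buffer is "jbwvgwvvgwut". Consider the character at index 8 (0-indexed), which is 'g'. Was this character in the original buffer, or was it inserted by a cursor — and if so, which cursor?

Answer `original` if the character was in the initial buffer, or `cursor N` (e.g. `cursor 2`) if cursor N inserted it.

After op 1 (insert('v')): buffer="jbvvvut" (len 7), cursors c1@3 c2@5, authorship ..1.2..
After op 2 (insert('g')): buffer="jbvgvvgut" (len 9), cursors c1@4 c2@7, authorship ..11.22..
After op 3 (add_cursor(2)): buffer="jbvgvvgut" (len 9), cursors c3@2 c1@4 c2@7, authorship ..11.22..
After op 4 (insert('w')): buffer="jbwvgwvvgwut" (len 12), cursors c3@3 c1@6 c2@10, authorship ..3111.222..
Authorship (.=original, N=cursor N): . . 3 1 1 1 . 2 2 2 . .
Index 8: author = 2

Answer: cursor 2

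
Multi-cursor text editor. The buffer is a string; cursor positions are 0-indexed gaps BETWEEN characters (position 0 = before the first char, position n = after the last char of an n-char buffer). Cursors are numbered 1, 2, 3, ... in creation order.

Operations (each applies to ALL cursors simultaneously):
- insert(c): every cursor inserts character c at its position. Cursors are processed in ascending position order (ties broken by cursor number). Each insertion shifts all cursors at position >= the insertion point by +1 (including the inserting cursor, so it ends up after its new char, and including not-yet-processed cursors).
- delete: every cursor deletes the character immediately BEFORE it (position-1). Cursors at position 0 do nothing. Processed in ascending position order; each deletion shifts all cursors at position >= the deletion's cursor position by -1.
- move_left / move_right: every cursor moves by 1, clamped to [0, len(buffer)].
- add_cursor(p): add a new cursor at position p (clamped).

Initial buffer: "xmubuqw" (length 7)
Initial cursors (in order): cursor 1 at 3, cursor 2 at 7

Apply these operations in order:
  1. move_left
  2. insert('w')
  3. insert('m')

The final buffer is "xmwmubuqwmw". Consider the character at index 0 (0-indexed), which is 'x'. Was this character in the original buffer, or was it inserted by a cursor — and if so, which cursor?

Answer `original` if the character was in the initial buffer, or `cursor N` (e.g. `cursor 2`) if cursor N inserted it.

After op 1 (move_left): buffer="xmubuqw" (len 7), cursors c1@2 c2@6, authorship .......
After op 2 (insert('w')): buffer="xmwubuqww" (len 9), cursors c1@3 c2@8, authorship ..1....2.
After op 3 (insert('m')): buffer="xmwmubuqwmw" (len 11), cursors c1@4 c2@10, authorship ..11....22.
Authorship (.=original, N=cursor N): . . 1 1 . . . . 2 2 .
Index 0: author = original

Answer: original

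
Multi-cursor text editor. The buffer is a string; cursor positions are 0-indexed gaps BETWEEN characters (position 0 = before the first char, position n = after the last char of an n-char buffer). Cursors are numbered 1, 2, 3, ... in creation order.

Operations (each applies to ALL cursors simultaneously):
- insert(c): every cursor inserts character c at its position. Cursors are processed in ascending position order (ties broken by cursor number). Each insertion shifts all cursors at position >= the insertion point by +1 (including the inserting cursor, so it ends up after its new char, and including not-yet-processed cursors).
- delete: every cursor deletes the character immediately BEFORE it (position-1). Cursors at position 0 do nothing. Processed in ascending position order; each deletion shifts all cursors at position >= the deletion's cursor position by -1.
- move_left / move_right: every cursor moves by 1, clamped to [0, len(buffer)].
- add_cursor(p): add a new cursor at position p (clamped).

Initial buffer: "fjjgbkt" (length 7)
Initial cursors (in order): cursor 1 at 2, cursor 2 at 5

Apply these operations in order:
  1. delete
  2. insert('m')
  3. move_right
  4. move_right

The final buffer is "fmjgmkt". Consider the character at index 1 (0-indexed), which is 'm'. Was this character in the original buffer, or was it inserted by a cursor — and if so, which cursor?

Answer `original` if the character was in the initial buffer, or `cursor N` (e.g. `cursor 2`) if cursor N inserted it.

Answer: cursor 1

Derivation:
After op 1 (delete): buffer="fjgkt" (len 5), cursors c1@1 c2@3, authorship .....
After op 2 (insert('m')): buffer="fmjgmkt" (len 7), cursors c1@2 c2@5, authorship .1..2..
After op 3 (move_right): buffer="fmjgmkt" (len 7), cursors c1@3 c2@6, authorship .1..2..
After op 4 (move_right): buffer="fmjgmkt" (len 7), cursors c1@4 c2@7, authorship .1..2..
Authorship (.=original, N=cursor N): . 1 . . 2 . .
Index 1: author = 1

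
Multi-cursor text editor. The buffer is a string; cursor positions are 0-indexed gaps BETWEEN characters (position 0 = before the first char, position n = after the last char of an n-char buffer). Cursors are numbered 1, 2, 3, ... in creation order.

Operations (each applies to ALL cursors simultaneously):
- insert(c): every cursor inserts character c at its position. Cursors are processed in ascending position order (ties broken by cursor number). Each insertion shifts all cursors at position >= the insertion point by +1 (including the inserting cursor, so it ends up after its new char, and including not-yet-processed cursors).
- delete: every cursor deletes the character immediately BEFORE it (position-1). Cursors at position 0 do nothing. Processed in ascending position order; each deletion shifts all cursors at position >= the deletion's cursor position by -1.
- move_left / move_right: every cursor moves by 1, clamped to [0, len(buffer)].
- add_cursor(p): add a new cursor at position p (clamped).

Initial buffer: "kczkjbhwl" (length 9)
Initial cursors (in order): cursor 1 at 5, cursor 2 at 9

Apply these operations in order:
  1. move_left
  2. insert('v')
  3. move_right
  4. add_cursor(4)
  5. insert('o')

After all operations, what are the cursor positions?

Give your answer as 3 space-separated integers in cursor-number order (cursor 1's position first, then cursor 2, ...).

After op 1 (move_left): buffer="kczkjbhwl" (len 9), cursors c1@4 c2@8, authorship .........
After op 2 (insert('v')): buffer="kczkvjbhwvl" (len 11), cursors c1@5 c2@10, authorship ....1....2.
After op 3 (move_right): buffer="kczkvjbhwvl" (len 11), cursors c1@6 c2@11, authorship ....1....2.
After op 4 (add_cursor(4)): buffer="kczkvjbhwvl" (len 11), cursors c3@4 c1@6 c2@11, authorship ....1....2.
After op 5 (insert('o')): buffer="kczkovjobhwvlo" (len 14), cursors c3@5 c1@8 c2@14, authorship ....31.1...2.2

Answer: 8 14 5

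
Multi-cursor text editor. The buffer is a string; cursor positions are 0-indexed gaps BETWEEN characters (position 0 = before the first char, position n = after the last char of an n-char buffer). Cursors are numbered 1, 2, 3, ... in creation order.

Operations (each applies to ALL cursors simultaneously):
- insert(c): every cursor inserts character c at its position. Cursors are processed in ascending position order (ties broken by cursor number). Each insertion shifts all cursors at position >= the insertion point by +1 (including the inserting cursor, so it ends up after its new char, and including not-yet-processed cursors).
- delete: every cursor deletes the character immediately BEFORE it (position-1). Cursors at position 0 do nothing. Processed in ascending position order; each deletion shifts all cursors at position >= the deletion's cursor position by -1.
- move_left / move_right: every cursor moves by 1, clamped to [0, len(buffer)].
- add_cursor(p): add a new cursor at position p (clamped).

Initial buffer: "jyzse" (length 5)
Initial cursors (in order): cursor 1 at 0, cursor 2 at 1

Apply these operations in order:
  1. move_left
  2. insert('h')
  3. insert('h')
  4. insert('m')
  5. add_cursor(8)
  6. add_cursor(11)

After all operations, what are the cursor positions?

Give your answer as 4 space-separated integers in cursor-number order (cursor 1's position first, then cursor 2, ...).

After op 1 (move_left): buffer="jyzse" (len 5), cursors c1@0 c2@0, authorship .....
After op 2 (insert('h')): buffer="hhjyzse" (len 7), cursors c1@2 c2@2, authorship 12.....
After op 3 (insert('h')): buffer="hhhhjyzse" (len 9), cursors c1@4 c2@4, authorship 1212.....
After op 4 (insert('m')): buffer="hhhhmmjyzse" (len 11), cursors c1@6 c2@6, authorship 121212.....
After op 5 (add_cursor(8)): buffer="hhhhmmjyzse" (len 11), cursors c1@6 c2@6 c3@8, authorship 121212.....
After op 6 (add_cursor(11)): buffer="hhhhmmjyzse" (len 11), cursors c1@6 c2@6 c3@8 c4@11, authorship 121212.....

Answer: 6 6 8 11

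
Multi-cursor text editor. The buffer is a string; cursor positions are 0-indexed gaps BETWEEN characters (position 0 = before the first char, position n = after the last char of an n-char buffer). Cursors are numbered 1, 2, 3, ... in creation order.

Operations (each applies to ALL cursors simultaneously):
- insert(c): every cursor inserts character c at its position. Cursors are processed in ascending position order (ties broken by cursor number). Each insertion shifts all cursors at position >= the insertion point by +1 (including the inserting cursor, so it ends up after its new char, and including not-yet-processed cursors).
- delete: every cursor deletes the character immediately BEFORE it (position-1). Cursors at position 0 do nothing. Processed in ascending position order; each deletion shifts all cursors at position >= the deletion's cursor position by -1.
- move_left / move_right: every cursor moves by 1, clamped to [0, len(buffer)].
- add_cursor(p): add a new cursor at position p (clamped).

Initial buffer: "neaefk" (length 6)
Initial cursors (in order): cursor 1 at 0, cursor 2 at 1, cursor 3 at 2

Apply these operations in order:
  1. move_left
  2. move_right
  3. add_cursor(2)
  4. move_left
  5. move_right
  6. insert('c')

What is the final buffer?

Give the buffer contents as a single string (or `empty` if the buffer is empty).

Answer: ncceccaefk

Derivation:
After op 1 (move_left): buffer="neaefk" (len 6), cursors c1@0 c2@0 c3@1, authorship ......
After op 2 (move_right): buffer="neaefk" (len 6), cursors c1@1 c2@1 c3@2, authorship ......
After op 3 (add_cursor(2)): buffer="neaefk" (len 6), cursors c1@1 c2@1 c3@2 c4@2, authorship ......
After op 4 (move_left): buffer="neaefk" (len 6), cursors c1@0 c2@0 c3@1 c4@1, authorship ......
After op 5 (move_right): buffer="neaefk" (len 6), cursors c1@1 c2@1 c3@2 c4@2, authorship ......
After op 6 (insert('c')): buffer="ncceccaefk" (len 10), cursors c1@3 c2@3 c3@6 c4@6, authorship .12.34....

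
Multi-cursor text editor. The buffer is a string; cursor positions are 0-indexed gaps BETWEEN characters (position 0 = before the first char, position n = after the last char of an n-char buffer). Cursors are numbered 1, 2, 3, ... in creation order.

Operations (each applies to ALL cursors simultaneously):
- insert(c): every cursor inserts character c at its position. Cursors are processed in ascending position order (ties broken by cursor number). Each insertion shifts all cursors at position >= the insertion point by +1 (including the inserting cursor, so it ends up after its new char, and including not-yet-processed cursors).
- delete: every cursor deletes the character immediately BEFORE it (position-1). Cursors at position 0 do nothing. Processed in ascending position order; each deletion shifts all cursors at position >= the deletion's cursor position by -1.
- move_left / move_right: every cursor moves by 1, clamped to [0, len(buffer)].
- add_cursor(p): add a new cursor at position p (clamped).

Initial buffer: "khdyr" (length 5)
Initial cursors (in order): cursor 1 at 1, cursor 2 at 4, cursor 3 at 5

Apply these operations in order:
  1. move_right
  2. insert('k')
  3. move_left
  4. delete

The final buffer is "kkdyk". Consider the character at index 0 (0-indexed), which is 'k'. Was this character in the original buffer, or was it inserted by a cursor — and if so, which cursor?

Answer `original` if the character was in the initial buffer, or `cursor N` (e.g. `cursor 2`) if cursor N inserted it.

After op 1 (move_right): buffer="khdyr" (len 5), cursors c1@2 c2@5 c3@5, authorship .....
After op 2 (insert('k')): buffer="khkdyrkk" (len 8), cursors c1@3 c2@8 c3@8, authorship ..1...23
After op 3 (move_left): buffer="khkdyrkk" (len 8), cursors c1@2 c2@7 c3@7, authorship ..1...23
After op 4 (delete): buffer="kkdyk" (len 5), cursors c1@1 c2@4 c3@4, authorship .1..3
Authorship (.=original, N=cursor N): . 1 . . 3
Index 0: author = original

Answer: original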